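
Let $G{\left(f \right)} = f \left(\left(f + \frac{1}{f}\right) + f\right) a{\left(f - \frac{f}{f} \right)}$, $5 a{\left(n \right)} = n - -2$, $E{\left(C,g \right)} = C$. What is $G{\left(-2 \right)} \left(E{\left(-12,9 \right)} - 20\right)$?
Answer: $\frac{288}{5} \approx 57.6$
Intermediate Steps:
$a{\left(n \right)} = \frac{2}{5} + \frac{n}{5}$ ($a{\left(n \right)} = \frac{n - -2}{5} = \frac{n + 2}{5} = \frac{2 + n}{5} = \frac{2}{5} + \frac{n}{5}$)
$G{\left(f \right)} = f \left(\frac{1}{5} + \frac{f}{5}\right) \left(\frac{1}{f} + 2 f\right)$ ($G{\left(f \right)} = f \left(\left(f + \frac{1}{f}\right) + f\right) \left(\frac{2}{5} + \frac{f - \frac{f}{f}}{5}\right) = f \left(\frac{1}{f} + 2 f\right) \left(\frac{2}{5} + \frac{f - 1}{5}\right) = f \left(\frac{1}{f} + 2 f\right) \left(\frac{2}{5} + \frac{-1 + f}{5}\right) = f \left(\frac{1}{f} + 2 f\right) \left(\frac{2}{5} + \left(- \frac{1}{5} + \frac{f}{5}\right)\right) = f \left(\frac{1}{f} + 2 f\right) \left(\frac{1}{5} + \frac{f}{5}\right) = f \left(\frac{1}{5} + \frac{f}{5}\right) \left(\frac{1}{f} + 2 f\right)$)
$G{\left(-2 \right)} \left(E{\left(-12,9 \right)} - 20\right) = \frac{\left(1 - 2\right) \left(1 + 2 \left(-2\right)^{2}\right)}{5} \left(-12 - 20\right) = \frac{1}{5} \left(-1\right) \left(1 + 2 \cdot 4\right) \left(-32\right) = \frac{1}{5} \left(-1\right) \left(1 + 8\right) \left(-32\right) = \frac{1}{5} \left(-1\right) 9 \left(-32\right) = \left(- \frac{9}{5}\right) \left(-32\right) = \frac{288}{5}$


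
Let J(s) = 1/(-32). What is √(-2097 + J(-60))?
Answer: I*√134210/8 ≈ 45.793*I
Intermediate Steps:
J(s) = -1/32
√(-2097 + J(-60)) = √(-2097 - 1/32) = √(-67105/32) = I*√134210/8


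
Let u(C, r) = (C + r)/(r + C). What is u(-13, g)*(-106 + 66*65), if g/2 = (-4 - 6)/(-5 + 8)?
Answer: 4184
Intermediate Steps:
g = -20/3 (g = 2*((-4 - 6)/(-5 + 8)) = 2*(-10/3) = -20/3 ≈ -6.6667)
u(C, r) = 1 (u(C, r) = (C + r)/(C + r) = 1)
u(-13, g)*(-106 + 66*65) = 1*(-106 + 66*65) = 1*(-106 + 4290) = 1*4184 = 4184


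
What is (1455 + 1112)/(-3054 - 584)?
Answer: -151/214 ≈ -0.70561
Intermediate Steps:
(1455 + 1112)/(-3054 - 584) = 2567/(-3638) = 2567*(-1/3638) = -151/214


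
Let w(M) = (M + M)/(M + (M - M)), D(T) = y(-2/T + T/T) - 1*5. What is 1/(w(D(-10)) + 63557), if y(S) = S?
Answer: 1/63559 ≈ 1.5733e-5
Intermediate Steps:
D(T) = -4 - 2/T (D(T) = (-2/T + T/T) - 1*5 = (-2/T + 1) - 5 = (1 - 2/T) - 5 = -4 - 2/T)
w(M) = 2 (w(M) = (2*M)/(M + 0) = (2*M)/M = 2)
1/(w(D(-10)) + 63557) = 1/(2 + 63557) = 1/63559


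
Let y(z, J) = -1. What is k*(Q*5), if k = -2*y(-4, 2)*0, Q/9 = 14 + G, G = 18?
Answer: 0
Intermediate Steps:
Q = 288 (Q = 9*(14 + 18) = 9*32 = 288)
k = 0 (k = -2*(-1)*0 = 2*0 = 0)
k*(Q*5) = 0*(288*5) = 0*1440 = 0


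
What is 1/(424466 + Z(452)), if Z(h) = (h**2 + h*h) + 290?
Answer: 1/833364 ≈ 1.2000e-6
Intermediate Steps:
Z(h) = 290 + 2*h**2 (Z(h) = (h**2 + h**2) + 290 = 2*h**2 + 290 = 290 + 2*h**2)
1/(424466 + Z(452)) = 1/(424466 + (290 + 2*452**2)) = 1/(424466 + (290 + 2*204304)) = 1/(424466 + (290 + 408608)) = 1/(424466 + 408898) = 1/833364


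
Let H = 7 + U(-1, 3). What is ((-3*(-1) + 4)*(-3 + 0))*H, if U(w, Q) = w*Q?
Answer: -84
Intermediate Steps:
U(w, Q) = Q*w
H = 4 (H = 7 + 3*(-1) = 7 - 3 = 4)
((-3*(-1) + 4)*(-3 + 0))*H = ((-3*(-1) + 4)*(-3 + 0))*4 = ((3 + 4)*(-3))*4 = (7*(-3))*4 = -21*4 = -84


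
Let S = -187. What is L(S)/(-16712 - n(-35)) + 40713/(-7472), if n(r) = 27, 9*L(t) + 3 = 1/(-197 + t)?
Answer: -147202361461/27015942528 ≈ -5.4487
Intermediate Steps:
L(t) = -⅓ + 1/(9*(-197 + t))
L(S)/(-16712 - n(-35)) + 40713/(-7472) = ((592 - 3*(-187))/(9*(-197 - 187)))/(-16712 - 1*27) + 40713/(-7472) = ((⅑)*(592 + 561)/(-384))/(-16712 - 27) + 40713*(-1/7472) = ((⅑)*(-1/384)*1153)/(-16739) - 40713/7472 = -1153/3456*(-1/16739) - 40713/7472 = 1153/57849984 - 40713/7472 = -147202361461/27015942528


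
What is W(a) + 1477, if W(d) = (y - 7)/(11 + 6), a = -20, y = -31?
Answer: 25071/17 ≈ 1474.8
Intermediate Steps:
W(d) = -38/17 (W(d) = (-31 - 7)/(11 + 6) = -38/17)
W(a) + 1477 = -38/17 + 1477 = 25071/17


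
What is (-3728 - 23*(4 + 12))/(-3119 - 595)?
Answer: 2048/1857 ≈ 1.1029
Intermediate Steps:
(-3728 - 23*(4 + 12))/(-3119 - 595) = (-3728 - 23*16)/(-3714) = (-3728 - 368)*(-1/3714) = -4096*(-1/3714) = 2048/1857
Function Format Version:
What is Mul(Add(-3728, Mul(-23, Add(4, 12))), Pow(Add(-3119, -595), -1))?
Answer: Rational(2048, 1857) ≈ 1.1029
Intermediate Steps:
Mul(Add(-3728, Mul(-23, Add(4, 12))), Pow(Add(-3119, -595), -1)) = Mul(Add(-3728, Mul(-23, 16)), Pow(-3714, -1)) = Mul(Add(-3728, -368), Rational(-1, 3714)) = Mul(-4096, Rational(-1, 3714)) = Rational(2048, 1857)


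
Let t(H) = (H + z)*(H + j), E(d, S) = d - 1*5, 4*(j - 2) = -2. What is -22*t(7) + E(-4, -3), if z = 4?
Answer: -2066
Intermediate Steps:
j = 3/2 (j = 2 + (1/4)*(-2) = 2 - 1/2 = 3/2 ≈ 1.5000)
E(d, S) = -5 + d (E(d, S) = d - 5 = -5 + d)
t(H) = (4 + H)*(3/2 + H) (t(H) = (H + 4)*(H + 3/2) = (4 + H)*(3/2 + H))
-22*t(7) + E(-4, -3) = -22*(6 + 7**2 + (11/2)*7) + (-5 - 4) = -22*(6 + 49 + 77/2) - 9 = -22*187/2 - 9 = -2057 - 9 = -2066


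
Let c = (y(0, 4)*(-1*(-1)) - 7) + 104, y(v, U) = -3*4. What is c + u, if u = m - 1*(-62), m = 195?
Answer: 342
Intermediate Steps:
y(v, U) = -12
u = 257 (u = 195 - 1*(-62) = 195 + 62 = 257)
c = 85 (c = (-(-12)*(-1) - 7) + 104 = (-12*1 - 7) + 104 = (-12 - 7) + 104 = -19 + 104 = 85)
c + u = 85 + 257 = 342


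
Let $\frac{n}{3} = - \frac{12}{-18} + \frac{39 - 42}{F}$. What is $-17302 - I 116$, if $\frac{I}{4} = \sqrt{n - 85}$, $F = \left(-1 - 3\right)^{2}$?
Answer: $-17302 - 116 i \sqrt{1337} \approx -17302.0 - 4241.5 i$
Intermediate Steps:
$F = 16$ ($F = \left(-4\right)^{2} = 16$)
$n = \frac{23}{16}$ ($n = 3 \left(- \frac{12}{-18} + \frac{39 - 42}{16}\right) = 3 \left(\left(-12\right) \left(- \frac{1}{18}\right) - \frac{3}{16}\right) = 3 \left(\frac{2}{3} - \frac{3}{16}\right) = 3 \cdot \frac{23}{48} = \frac{23}{16} \approx 1.4375$)
$I = i \sqrt{1337}$ ($I = 4 \sqrt{\frac{23}{16} - 85} = 4 \sqrt{- \frac{1337}{16}} = 4 \frac{i \sqrt{1337}}{4} = i \sqrt{1337} \approx 36.565 i$)
$-17302 - I 116 = -17302 - i \sqrt{1337} \cdot 116 = -17302 - 116 i \sqrt{1337}$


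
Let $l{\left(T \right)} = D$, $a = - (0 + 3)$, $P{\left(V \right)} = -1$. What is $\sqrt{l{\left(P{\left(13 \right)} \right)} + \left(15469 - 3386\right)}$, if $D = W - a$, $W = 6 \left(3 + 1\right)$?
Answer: $\sqrt{12110} \approx 110.05$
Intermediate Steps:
$W = 24$ ($W = 6 \cdot 4 = 24$)
$a = -3$ ($a = \left(-1\right) 3 = -3$)
$D = 27$ ($D = 24 - -3 = 24 + 3 = 27$)
$l{\left(T \right)} = 27$
$\sqrt{l{\left(P{\left(13 \right)} \right)} + \left(15469 - 3386\right)} = \sqrt{27 + \left(15469 - 3386\right)} = \sqrt{27 + 12083} = \sqrt{12110}$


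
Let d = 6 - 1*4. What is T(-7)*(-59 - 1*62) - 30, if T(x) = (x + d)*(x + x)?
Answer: -8500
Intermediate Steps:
d = 2 (d = 6 - 4 = 2)
T(x) = 2*x*(2 + x) (T(x) = (x + 2)*(x + x) = (2 + x)*(2*x) = 2*x*(2 + x))
T(-7)*(-59 - 1*62) - 30 = (2*(-7)*(2 - 7))*(-59 - 1*62) - 30 = (2*(-7)*(-5))*(-59 - 62) - 30 = 70*(-121) - 30 = -8470 - 30 = -8500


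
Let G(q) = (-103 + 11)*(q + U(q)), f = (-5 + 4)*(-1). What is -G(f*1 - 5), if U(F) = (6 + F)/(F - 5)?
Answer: -3496/9 ≈ -388.44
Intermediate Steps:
f = 1 (f = -1*(-1) = 1)
U(F) = (6 + F)/(-5 + F)
G(q) = -92*q - 92*(6 + q)/(-5 + q) (G(q) = (-103 + 11)*(q + (6 + q)/(-5 + q)) = -92*(q + (6 + q)/(-5 + q)) = -92*q - 92*(6 + q)/(-5 + q))
-G(f*1 - 5) = -92*(-6 - (1*1 - 5)² + 4*(1*1 - 5))/(-5 + (1*1 - 5)) = -92*(-6 - (1 - 5)² + 4*(1 - 5))/(-5 + (1 - 5)) = -92*(-6 - 1*(-4)² + 4*(-4))/(-5 - 4) = -92*(-6 - 1*16 - 16)/(-9) = -92*(-1)*(-6 - 16 - 16)/9 = -92*(-1)*(-38)/9 = -1*3496/9 = -3496/9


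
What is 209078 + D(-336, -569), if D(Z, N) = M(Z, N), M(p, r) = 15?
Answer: 209093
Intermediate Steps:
D(Z, N) = 15
209078 + D(-336, -569) = 209078 + 15 = 209093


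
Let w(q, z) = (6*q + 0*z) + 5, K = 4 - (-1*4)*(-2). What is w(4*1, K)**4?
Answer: 707281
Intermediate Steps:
K = -4 (K = 4 - (-4)*(-2) = 4 - 1*8 = 4 - 8 = -4)
w(q, z) = 5 + 6*q (w(q, z) = (6*q + 0) + 5 = 6*q + 5 = 5 + 6*q)
w(4*1, K)**4 = (5 + 6*(4*1))**4 = (5 + 6*4)**4 = (5 + 24)**4 = 29**4 = 707281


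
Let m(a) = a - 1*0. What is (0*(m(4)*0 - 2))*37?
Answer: 0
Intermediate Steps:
m(a) = a (m(a) = a + 0 = a)
(0*(m(4)*0 - 2))*37 = (0*(4*0 - 2))*37 = (0*(0 - 2))*37 = (0*(-2))*37 = 0*37 = 0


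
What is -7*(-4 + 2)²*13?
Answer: -364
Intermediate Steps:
-7*(-4 + 2)²*13 = -7*(-2)²*13 = -7*4*13 = -28*13 = -364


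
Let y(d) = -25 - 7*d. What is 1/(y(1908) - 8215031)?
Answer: -1/8228412 ≈ -1.2153e-7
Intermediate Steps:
1/(y(1908) - 8215031) = 1/((-25 - 7*1908) - 8215031) = 1/((-25 - 13356) - 8215031) = 1/(-13381 - 8215031) = 1/(-8228412) = -1/8228412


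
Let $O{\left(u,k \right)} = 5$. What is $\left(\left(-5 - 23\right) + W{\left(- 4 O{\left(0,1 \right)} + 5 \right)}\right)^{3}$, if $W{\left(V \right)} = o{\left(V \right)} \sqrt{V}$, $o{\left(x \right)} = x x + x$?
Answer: $55544048 - 138421080 i \sqrt{15} \approx 5.5544 \cdot 10^{7} - 5.361 \cdot 10^{8} i$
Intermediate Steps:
$o{\left(x \right)} = x + x^{2}$ ($o{\left(x \right)} = x^{2} + x = x + x^{2}$)
$W{\left(V \right)} = V^{\frac{3}{2}} \left(1 + V\right)$ ($W{\left(V \right)} = V \left(1 + V\right) \sqrt{V} = V^{\frac{3}{2}} \left(1 + V\right)$)
$\left(\left(-5 - 23\right) + W{\left(- 4 O{\left(0,1 \right)} + 5 \right)}\right)^{3} = \left(\left(-5 - 23\right) + \left(\left(-4\right) 5 + 5\right)^{\frac{3}{2}} \left(1 + \left(\left(-4\right) 5 + 5\right)\right)\right)^{3} = \left(\left(-5 - 23\right) + \left(-20 + 5\right)^{\frac{3}{2}} \left(1 + \left(-20 + 5\right)\right)\right)^{3} = \left(-28 + \left(-15\right)^{\frac{3}{2}} \left(1 - 15\right)\right)^{3} = \left(-28 + - 15 i \sqrt{15} \left(-14\right)\right)^{3} = \left(-28 + 210 i \sqrt{15}\right)^{3}$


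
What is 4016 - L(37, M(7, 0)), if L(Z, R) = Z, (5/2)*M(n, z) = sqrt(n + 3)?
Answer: 3979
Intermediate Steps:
M(n, z) = 2*sqrt(3 + n)/5 (M(n, z) = 2*sqrt(n + 3)/5 = 2*sqrt(3 + n)/5)
4016 - L(37, M(7, 0)) = 4016 - 1*37 = 4016 - 37 = 3979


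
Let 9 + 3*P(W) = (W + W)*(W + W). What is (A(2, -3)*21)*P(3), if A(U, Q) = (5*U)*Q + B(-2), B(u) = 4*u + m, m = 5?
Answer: -6237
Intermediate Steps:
P(W) = -3 + 4*W**2/3 (P(W) = -3 + ((W + W)*(W + W))/3 = -3 + ((2*W)*(2*W))/3 = -3 + (4*W**2)/3 = -3 + 4*W**2/3)
B(u) = 5 + 4*u (B(u) = 4*u + 5 = 5 + 4*u)
A(U, Q) = -3 + 5*Q*U (A(U, Q) = (5*U)*Q + (5 + 4*(-2)) = 5*Q*U + (5 - 8) = 5*Q*U - 3 = -3 + 5*Q*U)
(A(2, -3)*21)*P(3) = ((-3 + 5*(-3)*2)*21)*(-3 + (4/3)*3**2) = ((-3 - 30)*21)*(-3 + (4/3)*9) = (-33*21)*(-3 + 12) = -693*9 = -6237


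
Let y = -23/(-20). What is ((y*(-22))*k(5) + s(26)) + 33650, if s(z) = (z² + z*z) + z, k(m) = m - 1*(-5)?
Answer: 34775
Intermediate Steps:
y = 23/20 (y = -23*(-1/20) = 23/20 ≈ 1.1500)
k(m) = 5 + m (k(m) = m + 5 = 5 + m)
s(z) = z + 2*z² (s(z) = (z² + z²) + z = 2*z² + z = z + 2*z²)
((y*(-22))*k(5) + s(26)) + 33650 = (((23/20)*(-22))*(5 + 5) + 26*(1 + 2*26)) + 33650 = (-253/10*10 + 26*(1 + 52)) + 33650 = (-253 + 26*53) + 33650 = (-253 + 1378) + 33650 = 1125 + 33650 = 34775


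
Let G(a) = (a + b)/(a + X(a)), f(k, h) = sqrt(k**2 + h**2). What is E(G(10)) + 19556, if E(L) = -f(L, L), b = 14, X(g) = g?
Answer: 19556 - 6*sqrt(2)/5 ≈ 19554.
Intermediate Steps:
f(k, h) = sqrt(h**2 + k**2)
G(a) = (14 + a)/(2*a) (G(a) = (a + 14)/(a + a) = (14 + a)/((2*a)) = (14 + a)*(1/(2*a)) = (14 + a)/(2*a))
E(L) = -sqrt(2)*sqrt(L**2) (E(L) = -sqrt(L**2 + L**2) = -sqrt(2*L**2) = -sqrt(2)*sqrt(L**2))
E(G(10)) + 19556 = -sqrt(2)*sqrt(((1/2)*(14 + 10)/10)**2) + 19556 = -sqrt(2)*sqrt(((1/2)*(1/10)*24)**2) + 19556 = -sqrt(2)*sqrt((6/5)**2) + 19556 = -sqrt(2)*sqrt(36/25) + 19556 = -1*sqrt(2)*6/5 + 19556 = -6*sqrt(2)/5 + 19556 = 19556 - 6*sqrt(2)/5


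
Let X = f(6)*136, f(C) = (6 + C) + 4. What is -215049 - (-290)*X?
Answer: 415991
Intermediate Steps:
f(C) = 10 + C
X = 2176 (X = (10 + 6)*136 = 16*136 = 2176)
-215049 - (-290)*X = -215049 - (-290)*2176 = -215049 - 1*(-631040) = -215049 + 631040 = 415991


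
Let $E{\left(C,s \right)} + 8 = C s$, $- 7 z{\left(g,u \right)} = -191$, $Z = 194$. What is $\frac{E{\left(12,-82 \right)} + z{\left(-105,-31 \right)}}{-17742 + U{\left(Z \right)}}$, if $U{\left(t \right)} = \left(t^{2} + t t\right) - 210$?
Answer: $- \frac{6753}{401240} \approx -0.01683$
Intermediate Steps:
$z{\left(g,u \right)} = \frac{191}{7}$ ($z{\left(g,u \right)} = \left(- \frac{1}{7}\right) \left(-191\right) = \frac{191}{7}$)
$E{\left(C,s \right)} = -8 + C s$
$U{\left(t \right)} = -210 + 2 t^{2}$ ($U{\left(t \right)} = \left(t^{2} + t^{2}\right) - 210 = 2 t^{2} - 210 = -210 + 2 t^{2}$)
$\frac{E{\left(12,-82 \right)} + z{\left(-105,-31 \right)}}{-17742 + U{\left(Z \right)}} = \frac{\left(-8 + 12 \left(-82\right)\right) + \frac{191}{7}}{-17742 - \left(210 - 2 \cdot 194^{2}\right)} = \frac{\left(-8 - 984\right) + \frac{191}{7}}{-17742 + \left(-210 + 2 \cdot 37636\right)} = \frac{-992 + \frac{191}{7}}{-17742 + \left(-210 + 75272\right)} = - \frac{6753}{7 \left(-17742 + 75062\right)} = - \frac{6753}{7 \cdot 57320} = \left(- \frac{6753}{7}\right) \frac{1}{57320} = - \frac{6753}{401240}$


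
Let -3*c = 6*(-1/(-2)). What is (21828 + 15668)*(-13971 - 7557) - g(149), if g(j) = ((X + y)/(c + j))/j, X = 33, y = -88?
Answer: -17800680658121/22052 ≈ -8.0721e+8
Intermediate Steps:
c = -1 (c = -2*(-1/(-2)) = -2*(-1*(-1/2)) = -2/2 = -1/3*3 = -1)
g(j) = -55/(j*(-1 + j)) (g(j) = ((33 - 88)/(-1 + j))/j = (-55/(-1 + j))/j = -55/(j*(-1 + j)))
(21828 + 15668)*(-13971 - 7557) - g(149) = (21828 + 15668)*(-13971 - 7557) - (-55)/(149*(-1 + 149)) = 37496*(-21528) - (-55)/(149*148) = -807213888 - (-55)/(149*148) = -807213888 - 1*(-55/22052) = -807213888 + 55/22052 = -17800680658121/22052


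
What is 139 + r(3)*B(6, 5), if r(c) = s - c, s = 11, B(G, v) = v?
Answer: 179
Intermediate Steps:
r(c) = 11 - c
139 + r(3)*B(6, 5) = 139 + (11 - 1*3)*5 = 139 + (11 - 3)*5 = 139 + 8*5 = 139 + 40 = 179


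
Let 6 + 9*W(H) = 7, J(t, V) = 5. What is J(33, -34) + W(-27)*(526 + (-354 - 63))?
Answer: 154/9 ≈ 17.111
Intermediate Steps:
W(H) = ⅑ (W(H) = -⅔ + (⅑)*7 = -⅔ + 7/9 = ⅑)
J(33, -34) + W(-27)*(526 + (-354 - 63)) = 5 + (526 + (-354 - 63))/9 = 5 + (526 - 417)/9 = 5 + (⅑)*109 = 5 + 109/9 = 154/9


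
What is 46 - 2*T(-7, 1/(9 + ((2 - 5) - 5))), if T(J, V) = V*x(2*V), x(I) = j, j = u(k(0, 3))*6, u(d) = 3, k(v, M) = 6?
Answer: 10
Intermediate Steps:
j = 18 (j = 3*6 = 18)
x(I) = 18
T(J, V) = 18*V (T(J, V) = V*18 = 18*V)
46 - 2*T(-7, 1/(9 + ((2 - 5) - 5))) = 46 - 36/(9 + ((2 - 5) - 5)) = 46 - 36/(9 + (-3 - 5)) = 46 - 36/(9 - 8) = 46 - 36/1 = 46 - 36 = 10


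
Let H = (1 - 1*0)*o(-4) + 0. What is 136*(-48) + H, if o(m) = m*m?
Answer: -6512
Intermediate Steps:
o(m) = m**2
H = 16 (H = (1 - 1*0)*(-4)**2 + 0 = (1 + 0)*16 + 0 = 1*16 + 0 = 16 + 0 = 16)
136*(-48) + H = 136*(-48) + 16 = -6528 + 16 = -6512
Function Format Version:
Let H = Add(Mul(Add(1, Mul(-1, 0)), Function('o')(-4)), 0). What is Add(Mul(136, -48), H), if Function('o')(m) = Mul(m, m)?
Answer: -6512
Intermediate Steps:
Function('o')(m) = Pow(m, 2)
H = 16 (H = Add(Mul(Add(1, Mul(-1, 0)), Pow(-4, 2)), 0) = Add(Mul(Add(1, 0), 16), 0) = Add(Mul(1, 16), 0) = Add(16, 0) = 16)
Add(Mul(136, -48), H) = Add(Mul(136, -48), 16) = Add(-6528, 16) = -6512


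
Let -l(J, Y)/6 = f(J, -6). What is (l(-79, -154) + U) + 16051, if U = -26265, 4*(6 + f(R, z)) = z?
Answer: -10169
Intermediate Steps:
f(R, z) = -6 + z/4
l(J, Y) = 45 (l(J, Y) = -6*(-6 + (¼)*(-6)) = -6*(-6 - 3/2) = -6*(-15/2) = 45)
(l(-79, -154) + U) + 16051 = (45 - 26265) + 16051 = -26220 + 16051 = -10169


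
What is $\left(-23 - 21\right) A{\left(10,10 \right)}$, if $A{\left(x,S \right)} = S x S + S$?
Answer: $-44440$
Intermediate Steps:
$A{\left(x,S \right)} = S + x S^{2}$ ($A{\left(x,S \right)} = x S^{2} + S = S + x S^{2}$)
$\left(-23 - 21\right) A{\left(10,10 \right)} = \left(-23 - 21\right) 10 \left(1 + 10 \cdot 10\right) = - 44 \cdot 10 \left(1 + 100\right) = - 44 \cdot 10 \cdot 101 = \left(-44\right) 1010 = -44440$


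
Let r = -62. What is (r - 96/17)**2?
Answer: 1322500/289 ≈ 4576.1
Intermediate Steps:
(r - 96/17)**2 = (-62 - 96/17)**2 = (-1150/17)**2 = 1322500/289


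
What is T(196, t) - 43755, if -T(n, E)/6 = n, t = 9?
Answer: -44931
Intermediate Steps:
T(n, E) = -6*n
T(196, t) - 43755 = -6*196 - 43755 = -1176 - 43755 = -44931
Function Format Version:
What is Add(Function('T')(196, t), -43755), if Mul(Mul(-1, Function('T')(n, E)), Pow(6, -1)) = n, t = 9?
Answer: -44931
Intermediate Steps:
Function('T')(n, E) = Mul(-6, n)
Add(Function('T')(196, t), -43755) = Add(Mul(-6, 196), -43755) = Add(-1176, -43755) = -44931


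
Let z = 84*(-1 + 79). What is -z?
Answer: -6552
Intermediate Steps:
z = 6552 (z = 84*78 = 6552)
-z = -1*6552 = -6552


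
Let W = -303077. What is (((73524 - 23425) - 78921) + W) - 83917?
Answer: -415816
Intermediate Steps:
(((73524 - 23425) - 78921) + W) - 83917 = (((73524 - 23425) - 78921) - 303077) - 83917 = ((50099 - 78921) - 303077) - 83917 = (-28822 - 303077) - 83917 = -331899 - 83917 = -415816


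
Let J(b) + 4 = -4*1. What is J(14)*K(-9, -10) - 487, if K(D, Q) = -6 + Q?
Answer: -359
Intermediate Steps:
J(b) = -8 (J(b) = -4 - 4*1 = -4 - 4 = -8)
J(14)*K(-9, -10) - 487 = -8*(-6 - 10) - 487 = -8*(-16) - 487 = 128 - 487 = -359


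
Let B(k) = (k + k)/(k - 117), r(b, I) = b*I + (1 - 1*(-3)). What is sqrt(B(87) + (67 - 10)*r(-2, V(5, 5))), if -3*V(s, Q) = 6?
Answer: sqrt(11255)/5 ≈ 21.218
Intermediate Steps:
V(s, Q) = -2 (V(s, Q) = -1/3*6 = -2)
r(b, I) = 4 + I*b (r(b, I) = I*b + (1 + 3) = I*b + 4 = 4 + I*b)
B(k) = 2*k/(-117 + k) (B(k) = (2*k)/(-117 + k) = 2*k/(-117 + k))
sqrt(B(87) + (67 - 10)*r(-2, V(5, 5))) = sqrt(2*87/(-117 + 87) + (67 - 10)*(4 - 2*(-2))) = sqrt(2*87/(-30) + 57*(4 + 4)) = sqrt(2*87*(-1/30) + 57*8) = sqrt(-29/5 + 456) = sqrt(2251/5) = sqrt(11255)/5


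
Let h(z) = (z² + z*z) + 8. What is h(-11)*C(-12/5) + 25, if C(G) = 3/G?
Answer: -575/2 ≈ -287.50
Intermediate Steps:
h(z) = 8 + 2*z² (h(z) = (z² + z²) + 8 = 2*z² + 8 = 8 + 2*z²)
h(-11)*C(-12/5) + 25 = (8 + 2*(-11)²)*(3/((-12/5))) + 25 = (8 + 2*121)*(3/((-12*⅕))) + 25 = (8 + 242)*(3/(-12/5)) + 25 = 250*(3*(-5/12)) + 25 = 250*(-5/4) + 25 = -625/2 + 25 = -575/2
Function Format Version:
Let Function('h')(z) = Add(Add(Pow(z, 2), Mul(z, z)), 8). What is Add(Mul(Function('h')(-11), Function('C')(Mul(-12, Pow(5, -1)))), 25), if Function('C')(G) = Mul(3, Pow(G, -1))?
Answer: Rational(-575, 2) ≈ -287.50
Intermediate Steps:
Function('h')(z) = Add(8, Mul(2, Pow(z, 2))) (Function('h')(z) = Add(Add(Pow(z, 2), Pow(z, 2)), 8) = Add(Mul(2, Pow(z, 2)), 8) = Add(8, Mul(2, Pow(z, 2))))
Add(Mul(Function('h')(-11), Function('C')(Mul(-12, Pow(5, -1)))), 25) = Add(Mul(Add(8, Mul(2, Pow(-11, 2))), Mul(3, Pow(Mul(-12, Pow(5, -1)), -1))), 25) = Add(Mul(Add(8, Mul(2, 121)), Mul(3, Pow(Mul(-12, Rational(1, 5)), -1))), 25) = Add(Mul(Add(8, 242), Mul(3, Pow(Rational(-12, 5), -1))), 25) = Add(Mul(250, Mul(3, Rational(-5, 12))), 25) = Add(Mul(250, Rational(-5, 4)), 25) = Add(Rational(-625, 2), 25) = Rational(-575, 2)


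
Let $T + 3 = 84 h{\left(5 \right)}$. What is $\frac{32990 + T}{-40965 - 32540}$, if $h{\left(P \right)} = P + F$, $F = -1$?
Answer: $- \frac{33323}{73505} \approx -0.45334$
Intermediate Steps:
$h{\left(P \right)} = -1 + P$ ($h{\left(P \right)} = P - 1 = -1 + P$)
$T = 333$ ($T = -3 + 84 \left(-1 + 5\right) = -3 + 84 \cdot 4 = -3 + 336 = 333$)
$\frac{32990 + T}{-40965 - 32540} = \frac{32990 + 333}{-40965 - 32540} = \frac{33323}{-73505} = 33323 \left(- \frac{1}{73505}\right) = - \frac{33323}{73505}$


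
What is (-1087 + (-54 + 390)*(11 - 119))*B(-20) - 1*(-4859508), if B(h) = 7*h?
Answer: 10092008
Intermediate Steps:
(-1087 + (-54 + 390)*(11 - 119))*B(-20) - 1*(-4859508) = (-1087 + (-54 + 390)*(11 - 119))*(7*(-20)) - 1*(-4859508) = (-1087 + 336*(-108))*(-140) + 4859508 = (-1087 - 36288)*(-140) + 4859508 = -37375*(-140) + 4859508 = 5232500 + 4859508 = 10092008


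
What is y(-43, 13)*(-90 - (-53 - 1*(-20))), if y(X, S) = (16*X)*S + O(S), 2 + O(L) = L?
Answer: 509181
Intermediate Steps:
O(L) = -2 + L
y(X, S) = -2 + S + 16*S*X (y(X, S) = (16*X)*S + (-2 + S) = 16*S*X + (-2 + S) = -2 + S + 16*S*X)
y(-43, 13)*(-90 - (-53 - 1*(-20))) = (-2 + 13 + 16*13*(-43))*(-90 - (-53 - 1*(-20))) = (-2 + 13 - 8944)*(-90 - (-53 + 20)) = -8933*(-90 - 1*(-33)) = -8933*(-90 + 33) = -8933*(-57) = 509181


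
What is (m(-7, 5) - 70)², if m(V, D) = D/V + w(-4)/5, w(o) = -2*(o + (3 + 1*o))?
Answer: 231361/49 ≈ 4721.7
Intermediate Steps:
w(o) = -6 - 4*o (w(o) = -2*(o + (3 + o)) = -2*(3 + 2*o) = -6 - 4*o)
m(V, D) = 2 + D/V (m(V, D) = D/V + (-6 - 4*(-4))/5 = D/V + (-6 + 16)*(⅕) = D/V + 10*(⅕) = D/V + 2 = 2 + D/V)
(m(-7, 5) - 70)² = ((2 + 5/(-7)) - 70)² = ((2 + 5*(-⅐)) - 70)² = ((2 - 5/7) - 70)² = (9/7 - 70)² = (-481/7)² = 231361/49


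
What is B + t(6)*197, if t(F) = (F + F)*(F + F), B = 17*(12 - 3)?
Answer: 28521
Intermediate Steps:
B = 153 (B = 17*9 = 153)
t(F) = 4*F² (t(F) = (2*F)*(2*F) = 4*F²)
B + t(6)*197 = 153 + (4*6²)*197 = 153 + (4*36)*197 = 153 + 144*197 = 153 + 28368 = 28521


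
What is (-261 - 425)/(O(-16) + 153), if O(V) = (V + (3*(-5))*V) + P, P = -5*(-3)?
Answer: -7/4 ≈ -1.7500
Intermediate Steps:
P = 15
O(V) = 15 - 14*V (O(V) = (V + (3*(-5))*V) + 15 = (V - 15*V) + 15 = -14*V + 15 = 15 - 14*V)
(-261 - 425)/(O(-16) + 153) = (-261 - 425)/((15 - 14*(-16)) + 153) = -686/((15 + 224) + 153) = -686/(239 + 153) = -686/392 = -686*1/392 = -7/4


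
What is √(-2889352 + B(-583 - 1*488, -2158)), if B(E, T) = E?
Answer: I*√2890423 ≈ 1700.1*I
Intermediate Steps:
√(-2889352 + B(-583 - 1*488, -2158)) = √(-2889352 + (-583 - 1*488)) = √(-2889352 + (-583 - 488)) = √(-2889352 - 1071) = √(-2890423) = I*√2890423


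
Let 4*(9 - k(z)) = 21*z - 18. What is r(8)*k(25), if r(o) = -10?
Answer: 2355/2 ≈ 1177.5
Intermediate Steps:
k(z) = 27/2 - 21*z/4 (k(z) = 9 - (21*z - 18)/4 = 9 - (-18 + 21*z)/4 = 9 + (9/2 - 21*z/4) = 27/2 - 21*z/4)
r(8)*k(25) = -10*(27/2 - 21/4*25) = -10*(27/2 - 525/4) = -10*(-471/4) = 2355/2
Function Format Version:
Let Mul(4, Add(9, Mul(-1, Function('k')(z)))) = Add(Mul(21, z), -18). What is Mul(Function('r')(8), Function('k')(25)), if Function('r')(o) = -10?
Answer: Rational(2355, 2) ≈ 1177.5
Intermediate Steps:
Function('k')(z) = Add(Rational(27, 2), Mul(Rational(-21, 4), z)) (Function('k')(z) = Add(9, Mul(Rational(-1, 4), Add(Mul(21, z), -18))) = Add(9, Mul(Rational(-1, 4), Add(-18, Mul(21, z)))) = Add(9, Add(Rational(9, 2), Mul(Rational(-21, 4), z))) = Add(Rational(27, 2), Mul(Rational(-21, 4), z)))
Mul(Function('r')(8), Function('k')(25)) = Mul(-10, Add(Rational(27, 2), Mul(Rational(-21, 4), 25))) = Mul(-10, Add(Rational(27, 2), Rational(-525, 4))) = Mul(-10, Rational(-471, 4)) = Rational(2355, 2)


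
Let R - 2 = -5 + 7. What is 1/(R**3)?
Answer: 1/64 ≈ 0.015625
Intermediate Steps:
R = 4 (R = 2 + (-5 + 7) = 2 + 2 = 4)
1/(R**3) = 1/(4**3) = 1/64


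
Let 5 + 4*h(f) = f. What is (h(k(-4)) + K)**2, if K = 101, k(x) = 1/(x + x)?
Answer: 10182481/1024 ≈ 9943.8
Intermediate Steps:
k(x) = 1/(2*x)
h(f) = -5/4 + f/4
(h(k(-4)) + K)**2 = ((-5/4 + ((1/2)/(-4))/4) + 101)**2 = ((-5/4 + ((1/2)*(-1/4))/4) + 101)**2 = ((-5/4 + (1/4)*(-1/8)) + 101)**2 = ((-5/4 - 1/32) + 101)**2 = (-41/32 + 101)**2 = (3191/32)**2 = 10182481/1024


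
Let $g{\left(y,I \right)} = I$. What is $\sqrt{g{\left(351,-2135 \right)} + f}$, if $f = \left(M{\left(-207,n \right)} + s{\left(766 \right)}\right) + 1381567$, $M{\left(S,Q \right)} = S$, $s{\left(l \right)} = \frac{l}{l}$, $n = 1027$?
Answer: $\sqrt{1379226} \approx 1174.4$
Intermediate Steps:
$s{\left(l \right)} = 1$
$f = 1381361$ ($f = \left(-207 + 1\right) + 1381567 = -206 + 1381567 = 1381361$)
$\sqrt{g{\left(351,-2135 \right)} + f} = \sqrt{-2135 + 1381361} = \sqrt{1379226}$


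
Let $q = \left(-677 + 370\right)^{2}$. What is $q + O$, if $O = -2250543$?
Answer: $-2156294$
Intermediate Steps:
$q = 94249$ ($q = \left(-307\right)^{2} = 94249$)
$q + O = 94249 - 2250543 = -2156294$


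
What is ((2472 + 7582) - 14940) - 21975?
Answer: -26861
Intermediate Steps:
((2472 + 7582) - 14940) - 21975 = (10054 - 14940) - 21975 = -4886 - 21975 = -26861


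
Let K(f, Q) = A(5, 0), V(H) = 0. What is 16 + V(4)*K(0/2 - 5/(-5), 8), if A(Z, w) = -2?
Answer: 16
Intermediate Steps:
K(f, Q) = -2
16 + V(4)*K(0/2 - 5/(-5), 8) = 16 + 0*(-2) = 16 + 0 = 16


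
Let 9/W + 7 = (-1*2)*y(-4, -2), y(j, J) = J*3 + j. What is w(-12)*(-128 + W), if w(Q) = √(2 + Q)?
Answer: -1655*I*√10/13 ≈ -402.58*I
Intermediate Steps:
y(j, J) = j + 3*J (y(j, J) = 3*J + j = j + 3*J)
W = 9/13 (W = 9/(-7 + (-1*2)*(-4 + 3*(-2))) = 9/(-7 - 2*(-4 - 6)) = 9/(-7 - 2*(-10)) = 9/(-7 + 20) = 9/13 ≈ 0.69231)
w(-12)*(-128 + W) = √(2 - 12)*(-128 + 9/13) = √(-10)*(-1655/13) = (I*√10)*(-1655/13) = -1655*I*√10/13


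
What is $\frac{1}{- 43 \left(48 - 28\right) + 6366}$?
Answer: $\frac{1}{5506} \approx 0.00018162$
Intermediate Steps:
$\frac{1}{- 43 \left(48 - 28\right) + 6366} = \frac{1}{\left(-43\right) 20 + 6366} = \frac{1}{-860 + 6366} = \frac{1}{5506}$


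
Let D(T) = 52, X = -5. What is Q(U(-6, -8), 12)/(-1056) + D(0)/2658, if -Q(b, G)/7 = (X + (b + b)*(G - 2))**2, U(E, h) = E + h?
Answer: 251887877/467808 ≈ 538.44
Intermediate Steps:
Q(b, G) = -7*(-5 + 2*b*(-2 + G))**2 (Q(b, G) = -7*(-5 + (b + b)*(G - 2))**2 = -7*(-5 + (2*b)*(-2 + G))**2 = -7*(-5 + 2*b*(-2 + G))**2)
Q(U(-6, -8), 12)/(-1056) + D(0)/2658 = -7*(5 + 4*(-6 - 8) - 2*12*(-6 - 8))**2/(-1056) + 52/2658 = -7*(5 + 4*(-14) - 2*12*(-14))**2*(-1/1056) + 52*(1/2658) = -7*(5 - 56 + 336)**2*(-1/1056) + 26/1329 = -7*285**2*(-1/1056) + 26/1329 = -7*81225*(-1/1056) + 26/1329 = -568575*(-1/1056) + 26/1329 = 189525/352 + 26/1329 = 251887877/467808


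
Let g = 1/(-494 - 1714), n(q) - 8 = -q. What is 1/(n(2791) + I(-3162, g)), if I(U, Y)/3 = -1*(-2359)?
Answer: 1/4294 ≈ 0.00023288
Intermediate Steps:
n(q) = 8 - q
g = -1/2208 (g = 1/(-2208) = -1/2208 ≈ -0.00045290)
I(U, Y) = 7077 (I(U, Y) = 3*(-1*(-2359)) = 3*2359 = 7077)
1/(n(2791) + I(-3162, g)) = 1/((8 - 1*2791) + 7077) = 1/((8 - 2791) + 7077) = 1/(-2783 + 7077) = 1/4294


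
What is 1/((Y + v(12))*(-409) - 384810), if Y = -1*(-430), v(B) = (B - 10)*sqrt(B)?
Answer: -70085/39294254114 + 409*sqrt(3)/78588508228 ≈ -1.7746e-6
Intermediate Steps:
v(B) = sqrt(B)*(-10 + B) (v(B) = (-10 + B)*sqrt(B) = sqrt(B)*(-10 + B))
Y = 430
1/((Y + v(12))*(-409) - 384810) = 1/((430 + sqrt(12)*(-10 + 12))*(-409) - 384810) = 1/((430 + (2*sqrt(3))*2)*(-409) - 384810) = 1/((430 + 4*sqrt(3))*(-409) - 384810) = 1/((-175870 - 1636*sqrt(3)) - 384810) = 1/(-560680 - 1636*sqrt(3))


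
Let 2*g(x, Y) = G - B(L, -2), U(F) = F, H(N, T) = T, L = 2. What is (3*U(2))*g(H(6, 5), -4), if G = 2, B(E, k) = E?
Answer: 0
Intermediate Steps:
g(x, Y) = 0 (g(x, Y) = (2 - 1*2)/2 = (2 - 2)/2 = (½)*0 = 0)
(3*U(2))*g(H(6, 5), -4) = (3*2)*0 = 6*0 = 0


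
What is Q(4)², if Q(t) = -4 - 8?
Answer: 144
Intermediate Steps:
Q(t) = -12
Q(4)² = (-12)² = 144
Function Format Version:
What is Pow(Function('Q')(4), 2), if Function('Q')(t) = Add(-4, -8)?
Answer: 144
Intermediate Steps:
Function('Q')(t) = -12
Pow(Function('Q')(4), 2) = Pow(-12, 2) = 144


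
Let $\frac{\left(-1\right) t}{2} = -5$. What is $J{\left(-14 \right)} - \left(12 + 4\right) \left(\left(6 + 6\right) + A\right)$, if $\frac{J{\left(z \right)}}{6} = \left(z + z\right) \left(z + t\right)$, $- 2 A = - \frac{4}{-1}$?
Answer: $512$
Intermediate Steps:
$t = 10$ ($t = \left(-2\right) \left(-5\right) = 10$)
$A = -2$ ($A = - \frac{\left(-4\right) \frac{1}{-1}}{2} = - \frac{\left(-4\right) \left(-1\right)}{2} = \left(- \frac{1}{2}\right) 4 = -2$)
$J{\left(z \right)} = 12 z \left(10 + z\right)$ ($J{\left(z \right)} = 6 \left(z + z\right) \left(z + 10\right) = 6 \cdot 2 z \left(10 + z\right) = 12 z \left(10 + z\right)$)
$J{\left(-14 \right)} - \left(12 + 4\right) \left(\left(6 + 6\right) + A\right) = 12 \left(-14\right) \left(10 - 14\right) - \left(12 + 4\right) \left(\left(6 + 6\right) - 2\right) = 12 \left(-14\right) \left(-4\right) - 16 \left(12 - 2\right) = 672 - 16 \cdot 10 = 672 - 160 = 512$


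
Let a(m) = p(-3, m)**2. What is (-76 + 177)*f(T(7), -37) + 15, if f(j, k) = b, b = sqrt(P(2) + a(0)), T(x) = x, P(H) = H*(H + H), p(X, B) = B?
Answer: 15 + 202*sqrt(2) ≈ 300.67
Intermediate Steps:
P(H) = 2*H**2 (P(H) = H*(2*H) = 2*H**2)
a(m) = m**2
b = 2*sqrt(2) (b = sqrt(2*2**2 + 0**2) = sqrt(2*4 + 0) = sqrt(8 + 0) = sqrt(8) = 2*sqrt(2) ≈ 2.8284)
f(j, k) = 2*sqrt(2)
(-76 + 177)*f(T(7), -37) + 15 = (-76 + 177)*(2*sqrt(2)) + 15 = 101*(2*sqrt(2)) + 15 = 202*sqrt(2) + 15 = 15 + 202*sqrt(2)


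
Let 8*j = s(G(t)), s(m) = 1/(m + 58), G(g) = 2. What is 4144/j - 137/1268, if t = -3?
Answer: 2522204023/1268 ≈ 1.9891e+6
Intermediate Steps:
s(m) = 1/(58 + m)
j = 1/480 (j = 1/(8*(58 + 2)) = (⅛)/60 = (⅛)*(1/60) = 1/480 ≈ 0.0020833)
4144/j - 137/1268 = 4144/(1/480) - 137/1268 = 4144*480 - 137*1/1268 = 1989120 - 137/1268 = 2522204023/1268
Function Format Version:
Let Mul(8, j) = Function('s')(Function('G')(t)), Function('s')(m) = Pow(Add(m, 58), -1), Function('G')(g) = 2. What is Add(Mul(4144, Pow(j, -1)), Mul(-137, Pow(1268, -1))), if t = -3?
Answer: Rational(2522204023, 1268) ≈ 1.9891e+6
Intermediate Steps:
Function('s')(m) = Pow(Add(58, m), -1)
j = Rational(1, 480) (j = Mul(Rational(1, 8), Pow(Add(58, 2), -1)) = Mul(Rational(1, 8), Pow(60, -1)) = Mul(Rational(1, 8), Rational(1, 60)) = Rational(1, 480) ≈ 0.0020833)
Add(Mul(4144, Pow(j, -1)), Mul(-137, Pow(1268, -1))) = Add(Mul(4144, Pow(Rational(1, 480), -1)), Mul(-137, Pow(1268, -1))) = Add(Mul(4144, 480), Mul(-137, Rational(1, 1268))) = Add(1989120, Rational(-137, 1268)) = Rational(2522204023, 1268)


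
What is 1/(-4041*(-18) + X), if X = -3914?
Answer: 1/68824 ≈ 1.4530e-5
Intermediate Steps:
1/(-4041*(-18) + X) = 1/(-4041*(-18) - 3914) = 1/(72738 - 3914) = 1/68824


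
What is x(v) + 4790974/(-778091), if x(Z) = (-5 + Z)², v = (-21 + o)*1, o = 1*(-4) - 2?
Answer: 791974210/778091 ≈ 1017.8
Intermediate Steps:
o = -6 (o = -4 - 2 = -6)
v = -27 (v = (-21 - 6)*1 = -27*1 = -27)
x(v) + 4790974/(-778091) = (-5 - 27)² + 4790974/(-778091) = (-32)² + 4790974*(-1/778091) = 1024 - 4790974/778091 = 791974210/778091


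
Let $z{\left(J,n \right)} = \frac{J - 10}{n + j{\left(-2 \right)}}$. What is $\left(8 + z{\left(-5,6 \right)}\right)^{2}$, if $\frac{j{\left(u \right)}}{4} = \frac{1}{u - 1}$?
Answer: $\frac{4489}{196} \approx 22.903$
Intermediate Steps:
$j{\left(u \right)} = \frac{4}{-1 + u}$ ($j{\left(u \right)} = \frac{4}{u - 1} = \frac{4}{-1 + u}$)
$z{\left(J,n \right)} = \frac{-10 + J}{- \frac{4}{3} + n}$ ($z{\left(J,n \right)} = \frac{J - 10}{n + \frac{4}{-1 - 2}} = \frac{-10 + J}{n + \frac{4}{-3}} = \frac{-10 + J}{n + 4 \left(- \frac{1}{3}\right)} = \frac{-10 + J}{n - \frac{4}{3}} = \frac{-10 + J}{- \frac{4}{3} + n}$)
$\left(8 + z{\left(-5,6 \right)}\right)^{2} = \left(8 + \frac{3 \left(-10 - 5\right)}{-4 + 3 \cdot 6}\right)^{2} = \left(8 + 3 \frac{1}{-4 + 18} \left(-15\right)\right)^{2} = \left(8 + 3 \cdot \frac{1}{14} \left(-15\right)\right)^{2} = \left(8 - \frac{45}{14}\right)^{2} = \left(\frac{67}{14}\right)^{2} = \frac{4489}{196}$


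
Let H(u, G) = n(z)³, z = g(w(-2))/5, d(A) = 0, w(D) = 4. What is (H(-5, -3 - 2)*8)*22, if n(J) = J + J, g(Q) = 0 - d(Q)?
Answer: 0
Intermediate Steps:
g(Q) = 0 (g(Q) = 0 - 1*0 = 0 + 0 = 0)
z = 0 (z = 0/5 = 0*(⅕) = 0)
n(J) = 2*J
H(u, G) = 0 (H(u, G) = (2*0)³ = 0³ = 0)
(H(-5, -3 - 2)*8)*22 = (0*8)*22 = 0*22 = 0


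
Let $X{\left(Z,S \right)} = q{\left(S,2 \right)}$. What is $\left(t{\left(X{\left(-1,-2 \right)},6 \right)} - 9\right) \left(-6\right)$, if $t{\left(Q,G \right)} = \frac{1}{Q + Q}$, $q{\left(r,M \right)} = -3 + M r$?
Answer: $\frac{381}{7} \approx 54.429$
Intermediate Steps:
$X{\left(Z,S \right)} = -3 + 2 S$
$t{\left(Q,G \right)} = \frac{1}{2 Q}$
$\left(t{\left(X{\left(-1,-2 \right)},6 \right)} - 9\right) \left(-6\right) = \left(\frac{1}{2 \left(-3 + 2 \left(-2\right)\right)} - 9\right) \left(-6\right) = \left(\frac{1}{2 \left(-3 - 4\right)} - 9\right) \left(-6\right) = \left(\frac{1}{2 \left(-7\right)} - 9\right) \left(-6\right) = \left(\frac{1}{2} \left(- \frac{1}{7}\right) - 9\right) \left(-6\right) = \left(- \frac{1}{14} - 9\right) \left(-6\right) = \left(- \frac{127}{14}\right) \left(-6\right) = \frac{381}{7}$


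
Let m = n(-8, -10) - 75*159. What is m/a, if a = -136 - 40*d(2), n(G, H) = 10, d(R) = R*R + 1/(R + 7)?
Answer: 107235/2704 ≈ 39.658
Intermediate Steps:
d(R) = R**2 + 1/(7 + R)
a = -2704/9 (a = -136 - 40*(1 + 2**3 + 7*2**2)/(7 + 2) = -136 - 40*(1 + 8 + 7*4)/9 = -136 - 40*(1 + 8 + 28)/9 = -136 - 40*37/9 = -136 - 1480/9 = -2704/9 ≈ -300.44)
m = -11915 (m = 10 - 75*159 = 10 - 11925 = -11915)
m/a = -11915/(-2704/9) = -11915*(-9/2704) = 107235/2704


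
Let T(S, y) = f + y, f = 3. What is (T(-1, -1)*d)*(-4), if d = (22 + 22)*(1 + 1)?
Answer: -704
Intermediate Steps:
T(S, y) = 3 + y
d = 88 (d = 44*2 = 88)
(T(-1, -1)*d)*(-4) = ((3 - 1)*88)*(-4) = (2*88)*(-4) = 176*(-4) = -704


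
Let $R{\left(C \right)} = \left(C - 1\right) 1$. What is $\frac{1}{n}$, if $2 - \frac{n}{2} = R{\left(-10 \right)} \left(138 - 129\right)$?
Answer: $\frac{1}{202} \approx 0.0049505$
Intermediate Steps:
$R{\left(C \right)} = -1 + C$ ($R{\left(C \right)} = \left(-1 + C\right) 1 = -1 + C$)
$n = 202$ ($n = 4 - 2 \left(-1 - 10\right) \left(138 - 129\right) = 4 - 2 \left(\left(-11\right) 9\right) = 4 - -198 = 4 + 198 = 202$)
$\frac{1}{n} = \frac{1}{202}$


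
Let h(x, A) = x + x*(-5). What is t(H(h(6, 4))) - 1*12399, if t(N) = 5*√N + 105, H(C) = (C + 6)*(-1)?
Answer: -12294 + 15*√2 ≈ -12273.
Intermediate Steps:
h(x, A) = -4*x (h(x, A) = x - 5*x = -4*x)
H(C) = -6 - C (H(C) = (6 + C)*(-1) = -6 - C)
t(N) = 105 + 5*√N
t(H(h(6, 4))) - 1*12399 = (105 + 5*√(-6 - (-4)*6)) - 1*12399 = (105 + 5*√(-6 - 1*(-24))) - 12399 = (105 + 5*√(-6 + 24)) - 12399 = (105 + 5*√18) - 12399 = (105 + 5*(3*√2)) - 12399 = (105 + 15*√2) - 12399 = -12294 + 15*√2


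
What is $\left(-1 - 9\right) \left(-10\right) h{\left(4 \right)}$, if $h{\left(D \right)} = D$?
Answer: $400$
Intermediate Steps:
$\left(-1 - 9\right) \left(-10\right) h{\left(4 \right)} = \left(-1 - 9\right) \left(-10\right) 4 = \left(-10\right) \left(-10\right) 4 = 100 \cdot 4 = 400$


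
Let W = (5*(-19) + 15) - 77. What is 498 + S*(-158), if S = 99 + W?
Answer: 9662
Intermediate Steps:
W = -157 (W = (-95 + 15) - 77 = -80 - 77 = -157)
S = -58 (S = 99 - 157 = -58)
498 + S*(-158) = 498 - 58*(-158) = 498 + 9164 = 9662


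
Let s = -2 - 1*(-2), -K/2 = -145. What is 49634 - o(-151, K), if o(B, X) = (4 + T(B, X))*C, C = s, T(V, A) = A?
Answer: 49634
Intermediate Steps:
K = 290 (K = -2*(-145) = 290)
s = 0 (s = -2 + 2 = 0)
C = 0
o(B, X) = 0 (o(B, X) = (4 + X)*0 = 0)
49634 - o(-151, K) = 49634 - 1*0 = 49634 + 0 = 49634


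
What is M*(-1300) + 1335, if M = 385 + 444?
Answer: -1076365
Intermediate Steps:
M = 829
M*(-1300) + 1335 = 829*(-1300) + 1335 = -1077700 + 1335 = -1076365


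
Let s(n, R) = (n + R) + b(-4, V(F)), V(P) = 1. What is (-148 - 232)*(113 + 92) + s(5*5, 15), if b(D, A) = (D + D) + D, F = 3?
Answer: -77872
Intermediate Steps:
b(D, A) = 3*D (b(D, A) = 2*D + D = 3*D)
s(n, R) = -12 + R + n (s(n, R) = (n + R) + 3*(-4) = (R + n) - 12 = -12 + R + n)
(-148 - 232)*(113 + 92) + s(5*5, 15) = (-148 - 232)*(113 + 92) + (-12 + 15 + 5*5) = -380*205 + (-12 + 15 + 25) = -77900 + 28 = -77872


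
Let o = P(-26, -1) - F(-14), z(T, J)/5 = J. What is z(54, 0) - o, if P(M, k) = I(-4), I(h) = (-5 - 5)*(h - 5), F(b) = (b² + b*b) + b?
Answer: 288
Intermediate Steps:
z(T, J) = 5*J
F(b) = b + 2*b² (F(b) = (b² + b²) + b = 2*b² + b = b + 2*b²)
I(h) = 50 - 10*h (I(h) = -10*(-5 + h) = 50 - 10*h)
P(M, k) = 90 (P(M, k) = 50 - 10*(-4) = 50 + 40 = 90)
o = -288 (o = 90 - (-14)*(1 + 2*(-14)) = 90 - (-14)*(1 - 28) = 90 - (-14)*(-27) = 90 - 1*378 = 90 - 378 = -288)
z(54, 0) - o = 5*0 - 1*(-288) = 0 + 288 = 288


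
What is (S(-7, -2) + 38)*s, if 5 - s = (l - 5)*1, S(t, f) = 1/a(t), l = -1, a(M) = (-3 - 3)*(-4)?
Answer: 10043/24 ≈ 418.46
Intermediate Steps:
a(M) = 24 (a(M) = -6*(-4) = 24)
S(t, f) = 1/24
s = 11 (s = 5 - (-1 - 5) = 5 - (-6) = 5 - 1*(-6) = 5 + 6 = 11)
(S(-7, -2) + 38)*s = (1/24 + 38)*11 = (913/24)*11 = 10043/24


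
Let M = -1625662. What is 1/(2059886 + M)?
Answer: 1/434224 ≈ 2.3030e-6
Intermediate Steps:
1/(2059886 + M) = 1/(2059886 - 1625662) = 1/434224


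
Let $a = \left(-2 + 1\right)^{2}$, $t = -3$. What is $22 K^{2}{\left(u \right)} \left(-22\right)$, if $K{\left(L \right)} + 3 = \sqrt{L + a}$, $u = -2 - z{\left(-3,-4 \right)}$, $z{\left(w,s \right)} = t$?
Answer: $-5324 + 2904 \sqrt{2} \approx -1217.1$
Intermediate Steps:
$z{\left(w,s \right)} = -3$
$u = 1$ ($u = -2 - -3 = -2 + 3 = 1$)
$a = 1$ ($a = \left(-1\right)^{2} = 1$)
$K{\left(L \right)} = -3 + \sqrt{1 + L}$ ($K{\left(L \right)} = -3 + \sqrt{L + 1} = -3 + \sqrt{1 + L}$)
$22 K^{2}{\left(u \right)} \left(-22\right) = 22 \left(-3 + \sqrt{1 + 1}\right)^{2} \left(-22\right) = 22 \left(-3 + \sqrt{2}\right)^{2} \left(-22\right) = - 484 \left(-3 + \sqrt{2}\right)^{2}$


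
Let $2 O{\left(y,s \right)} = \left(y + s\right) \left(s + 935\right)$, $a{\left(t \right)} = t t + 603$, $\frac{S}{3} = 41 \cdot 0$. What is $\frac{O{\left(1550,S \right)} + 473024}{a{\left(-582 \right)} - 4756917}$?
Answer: $- \frac{1197649}{4417590} \approx -0.27111$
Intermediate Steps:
$S = 0$ ($S = 3 \cdot 41 \cdot 0 = 3 \cdot 0 = 0$)
$a{\left(t \right)} = 603 + t^{2}$ ($a{\left(t \right)} = t^{2} + 603 = 603 + t^{2}$)
$O{\left(y,s \right)} = \frac{\left(935 + s\right) \left(s + y\right)}{2}$ ($O{\left(y,s \right)} = \frac{\left(y + s\right) \left(s + 935\right)}{2} = \frac{\left(s + y\right) \left(935 + s\right)}{2} = \frac{\left(935 + s\right) \left(s + y\right)}{2}$)
$\frac{O{\left(1550,S \right)} + 473024}{a{\left(-582 \right)} - 4756917} = \frac{\left(\frac{0^{2}}{2} + \frac{935}{2} \cdot 0 + \frac{935}{2} \cdot 1550 + \frac{1}{2} \cdot 0 \cdot 1550\right) + 473024}{\left(603 + \left(-582\right)^{2}\right) - 4756917} = \frac{\left(\frac{1}{2} \cdot 0 + 0 + 724625 + 0\right) + 473024}{\left(603 + 338724\right) - 4756917} = \frac{\left(0 + 0 + 724625 + 0\right) + 473024}{339327 - 4756917} = \frac{724625 + 473024}{-4417590} = 1197649 \left(- \frac{1}{4417590}\right) = - \frac{1197649}{4417590}$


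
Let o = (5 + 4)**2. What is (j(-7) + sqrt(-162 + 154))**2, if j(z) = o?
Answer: 6553 + 324*I*sqrt(2) ≈ 6553.0 + 458.21*I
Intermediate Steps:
o = 81 (o = 9**2 = 81)
j(z) = 81
(j(-7) + sqrt(-162 + 154))**2 = (81 + sqrt(-162 + 154))**2 = (81 + sqrt(-8))**2 = (81 + 2*I*sqrt(2))**2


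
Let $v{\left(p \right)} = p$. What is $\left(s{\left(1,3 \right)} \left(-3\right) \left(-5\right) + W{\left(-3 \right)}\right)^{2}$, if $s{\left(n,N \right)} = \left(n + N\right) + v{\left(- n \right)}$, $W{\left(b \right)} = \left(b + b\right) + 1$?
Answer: $1600$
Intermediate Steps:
$W{\left(b \right)} = 1 + 2 b$ ($W{\left(b \right)} = 2 b + 1 = 1 + 2 b$)
$s{\left(n,N \right)} = N$ ($s{\left(n,N \right)} = \left(n + N\right) - n = \left(N + n\right) - n = N$)
$\left(s{\left(1,3 \right)} \left(-3\right) \left(-5\right) + W{\left(-3 \right)}\right)^{2} = \left(3 \left(-3\right) \left(-5\right) + \left(1 + 2 \left(-3\right)\right)\right)^{2} = \left(\left(-9\right) \left(-5\right) + \left(1 - 6\right)\right)^{2} = \left(45 - 5\right)^{2} = 40^{2} = 1600$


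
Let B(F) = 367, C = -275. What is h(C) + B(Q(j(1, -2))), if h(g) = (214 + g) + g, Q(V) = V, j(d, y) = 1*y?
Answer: 31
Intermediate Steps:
j(d, y) = y
h(g) = 214 + 2*g
h(C) + B(Q(j(1, -2))) = (214 + 2*(-275)) + 367 = (214 - 550) + 367 = -336 + 367 = 31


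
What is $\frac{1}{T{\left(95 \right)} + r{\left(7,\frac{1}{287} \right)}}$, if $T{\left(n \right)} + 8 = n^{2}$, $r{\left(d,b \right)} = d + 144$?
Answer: $\frac{1}{9168} \approx 0.00010907$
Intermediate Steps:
$r{\left(d,b \right)} = 144 + d$
$T{\left(n \right)} = -8 + n^{2}$
$\frac{1}{T{\left(95 \right)} + r{\left(7,\frac{1}{287} \right)}} = \frac{1}{\left(-8 + 95^{2}\right) + \left(144 + 7\right)} = \frac{1}{\left(-8 + 9025\right) + 151} = \frac{1}{9017 + 151} = \frac{1}{9168}$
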